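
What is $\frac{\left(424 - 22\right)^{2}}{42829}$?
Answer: $\frac{161604}{42829} \approx 3.7732$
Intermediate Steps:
$\frac{\left(424 - 22\right)^{2}}{42829} = 402^{2} \cdot \frac{1}{42829} = 161604 \cdot \frac{1}{42829} = \frac{161604}{42829}$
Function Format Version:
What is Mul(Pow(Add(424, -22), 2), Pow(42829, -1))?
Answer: Rational(161604, 42829) ≈ 3.7732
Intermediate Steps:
Mul(Pow(Add(424, -22), 2), Pow(42829, -1)) = Mul(Pow(402, 2), Rational(1, 42829)) = Mul(161604, Rational(1, 42829)) = Rational(161604, 42829)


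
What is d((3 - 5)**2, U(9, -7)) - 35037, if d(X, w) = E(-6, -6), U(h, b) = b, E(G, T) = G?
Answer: -35043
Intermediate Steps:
d(X, w) = -6
d((3 - 5)**2, U(9, -7)) - 35037 = -6 - 35037 = -35043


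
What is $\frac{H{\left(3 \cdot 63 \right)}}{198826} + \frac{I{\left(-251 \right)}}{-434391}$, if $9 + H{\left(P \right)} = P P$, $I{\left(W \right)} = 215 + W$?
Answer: $\frac{2586688188}{14394704161} \approx 0.1797$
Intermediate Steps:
$H{\left(P \right)} = -9 + P^{2}$ ($H{\left(P \right)} = -9 + P P = -9 + P^{2}$)
$\frac{H{\left(3 \cdot 63 \right)}}{198826} + \frac{I{\left(-251 \right)}}{-434391} = \frac{-9 + \left(3 \cdot 63\right)^{2}}{198826} + \frac{215 - 251}{-434391} = \left(-9 + 189^{2}\right) \frac{1}{198826} - - \frac{12}{144797} = \left(-9 + 35721\right) \frac{1}{198826} + \frac{12}{144797} = 35712 \cdot \frac{1}{198826} + \frac{12}{144797} = \frac{17856}{99413} + \frac{12}{144797} = \frac{2586688188}{14394704161}$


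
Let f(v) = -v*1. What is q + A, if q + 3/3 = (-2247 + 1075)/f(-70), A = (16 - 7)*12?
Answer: 3159/35 ≈ 90.257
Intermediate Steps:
f(v) = -v
A = 108 (A = 9*12 = 108)
q = -621/35 (q = -1 + (-2247 + 1075)/((-1*(-70))) = -1 - 1172/70 = -1 - 1172*1/70 = -1 - 586/35 = -621/35 ≈ -17.743)
q + A = -621/35 + 108 = 3159/35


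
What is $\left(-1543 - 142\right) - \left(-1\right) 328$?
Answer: $-1357$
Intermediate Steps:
$\left(-1543 - 142\right) - \left(-1\right) 328 = -1685 - -328 = -1685 + 328 = -1357$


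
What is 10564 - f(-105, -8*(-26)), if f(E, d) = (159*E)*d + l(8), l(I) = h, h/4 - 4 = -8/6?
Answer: 10449340/3 ≈ 3.4831e+6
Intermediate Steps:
h = 32/3 (h = 16 + 4*(-8/6) = 16 + 4*(-8*⅙) = 16 + 4*(-4/3) = 16 - 16/3 = 32/3 ≈ 10.667)
l(I) = 32/3
f(E, d) = 32/3 + 159*E*d (f(E, d) = (159*E)*d + 32/3 = 159*E*d + 32/3 = 32/3 + 159*E*d)
10564 - f(-105, -8*(-26)) = 10564 - (32/3 + 159*(-105)*(-8*(-26))) = 10564 - (32/3 + 159*(-105)*208) = 10564 - (32/3 - 3472560) = 10564 - 1*(-10417648/3) = 10564 + 10417648/3 = 10449340/3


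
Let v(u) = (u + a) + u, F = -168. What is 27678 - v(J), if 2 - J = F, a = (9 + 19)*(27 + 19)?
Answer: 26050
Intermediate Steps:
a = 1288 (a = 28*46 = 1288)
J = 170 (J = 2 - 1*(-168) = 2 + 168 = 170)
v(u) = 1288 + 2*u (v(u) = (u + 1288) + u = (1288 + u) + u = 1288 + 2*u)
27678 - v(J) = 27678 - (1288 + 2*170) = 27678 - (1288 + 340) = 27678 - 1*1628 = 27678 - 1628 = 26050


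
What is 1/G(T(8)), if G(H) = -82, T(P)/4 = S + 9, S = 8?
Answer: -1/82 ≈ -0.012195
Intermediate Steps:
T(P) = 68 (T(P) = 4*(8 + 9) = 4*17 = 68)
1/G(T(8)) = 1/(-82) = -1/82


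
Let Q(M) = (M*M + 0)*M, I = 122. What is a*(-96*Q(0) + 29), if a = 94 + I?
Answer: 6264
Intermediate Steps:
Q(M) = M**3 (Q(M) = (M**2 + 0)*M = M**2*M = M**3)
a = 216 (a = 94 + 122 = 216)
a*(-96*Q(0) + 29) = 216*(-96*0**3 + 29) = 216*(-96*0 + 29) = 216*(0 + 29) = 216*29 = 6264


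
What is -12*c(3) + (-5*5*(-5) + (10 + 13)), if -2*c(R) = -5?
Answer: 118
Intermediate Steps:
c(R) = 5/2 (c(R) = -1/2*(-5) = 5/2)
-12*c(3) + (-5*5*(-5) + (10 + 13)) = -12*5/2 + (-5*5*(-5) + (10 + 13)) = -30 + (-25*(-5) + 23) = -30 + (125 + 23) = -30 + 148 = 118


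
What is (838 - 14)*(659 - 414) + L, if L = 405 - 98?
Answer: 202187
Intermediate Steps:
L = 307
(838 - 14)*(659 - 414) + L = (838 - 14)*(659 - 414) + 307 = 824*245 + 307 = 201880 + 307 = 202187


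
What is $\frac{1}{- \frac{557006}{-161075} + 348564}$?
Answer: $\frac{161075}{56145503306} \approx 2.8689 \cdot 10^{-6}$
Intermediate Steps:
$\frac{1}{- \frac{557006}{-161075} + 348564} = \frac{1}{\left(-557006\right) \left(- \frac{1}{161075}\right) + 348564} = \frac{1}{\frac{557006}{161075} + 348564} = \frac{1}{\frac{56145503306}{161075}} = \frac{161075}{56145503306}$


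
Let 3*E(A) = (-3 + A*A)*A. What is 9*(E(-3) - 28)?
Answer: -306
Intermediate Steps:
E(A) = A*(-3 + A²)/3 (E(A) = ((-3 + A*A)*A)/3 = ((-3 + A²)*A)/3 = (A*(-3 + A²))/3 = A*(-3 + A²)/3)
9*(E(-3) - 28) = 9*((-1*(-3) + (⅓)*(-3)³) - 28) = 9*((3 + (⅓)*(-27)) - 28) = 9*((3 - 9) - 28) = 9*(-6 - 28) = 9*(-34) = -306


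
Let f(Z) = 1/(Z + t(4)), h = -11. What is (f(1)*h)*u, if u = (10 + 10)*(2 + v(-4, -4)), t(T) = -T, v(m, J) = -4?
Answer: -440/3 ≈ -146.67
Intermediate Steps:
u = -40 (u = (10 + 10)*(2 - 4) = 20*(-2) = -40)
f(Z) = 1/(-4 + Z) (f(Z) = 1/(Z - 1*4) = 1/(Z - 4) = 1/(-4 + Z))
(f(1)*h)*u = (-11/(-4 + 1))*(-40) = (-11/(-3))*(-40) = -⅓*(-11)*(-40) = (11/3)*(-40) = -440/3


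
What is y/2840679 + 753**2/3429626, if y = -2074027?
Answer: -5502446364791/9742466556054 ≈ -0.56479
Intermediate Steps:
y/2840679 + 753**2/3429626 = -2074027/2840679 + 753**2/3429626 = -2074027*1/2840679 + 567009*(1/3429626) = -2074027/2840679 + 567009/3429626 = -5502446364791/9742466556054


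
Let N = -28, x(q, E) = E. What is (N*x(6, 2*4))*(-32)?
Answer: 7168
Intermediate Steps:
(N*x(6, 2*4))*(-32) = -56*4*(-32) = -28*8*(-32) = -224*(-32) = 7168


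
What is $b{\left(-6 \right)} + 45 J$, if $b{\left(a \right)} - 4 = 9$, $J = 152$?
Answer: $6853$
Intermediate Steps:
$b{\left(a \right)} = 13$ ($b{\left(a \right)} = 4 + 9 = 13$)
$b{\left(-6 \right)} + 45 J = 13 + 45 \cdot 152 = 13 + 6840 = 6853$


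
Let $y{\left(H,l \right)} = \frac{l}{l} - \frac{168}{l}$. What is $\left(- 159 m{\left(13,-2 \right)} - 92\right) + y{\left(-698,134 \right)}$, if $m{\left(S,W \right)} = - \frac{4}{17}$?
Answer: $- \frac{62465}{1139} \approx -54.842$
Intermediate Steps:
$m{\left(S,W \right)} = - \frac{4}{17}$ ($m{\left(S,W \right)} = \left(-4\right) \frac{1}{17} = - \frac{4}{17}$)
$y{\left(H,l \right)} = 1 - \frac{168}{l}$
$\left(- 159 m{\left(13,-2 \right)} - 92\right) + y{\left(-698,134 \right)} = \left(\left(-159\right) \left(- \frac{4}{17}\right) - 92\right) + \frac{-168 + 134}{134} = \left(\frac{636}{17} - 92\right) + \frac{1}{134} \left(-34\right) = - \frac{928}{17} - \frac{17}{67} = - \frac{62465}{1139}$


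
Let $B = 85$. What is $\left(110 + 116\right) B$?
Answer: $19210$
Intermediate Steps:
$\left(110 + 116\right) B = \left(110 + 116\right) 85 = 226 \cdot 85 = 19210$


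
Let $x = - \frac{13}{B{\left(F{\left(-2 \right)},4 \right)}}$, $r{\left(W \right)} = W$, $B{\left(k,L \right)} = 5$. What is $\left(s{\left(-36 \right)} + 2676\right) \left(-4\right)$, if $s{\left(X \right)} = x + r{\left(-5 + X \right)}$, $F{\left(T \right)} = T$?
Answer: $- \frac{52648}{5} \approx -10530.0$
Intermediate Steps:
$x = - \frac{13}{5} \approx -2.6$
$s{\left(X \right)} = - \frac{38}{5} + X$ ($s{\left(X \right)} = - \frac{13}{5} + \left(-5 + X\right) = - \frac{38}{5} + X$)
$\left(s{\left(-36 \right)} + 2676\right) \left(-4\right) = \left(\left(- \frac{38}{5} - 36\right) + 2676\right) \left(-4\right) = \left(- \frac{218}{5} + 2676\right) \left(-4\right) = \frac{13162}{5} \left(-4\right) = - \frac{52648}{5}$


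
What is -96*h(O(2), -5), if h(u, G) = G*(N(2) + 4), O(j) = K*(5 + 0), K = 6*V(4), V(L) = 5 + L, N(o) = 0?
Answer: 1920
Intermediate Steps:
K = 54 (K = 6*(5 + 4) = 6*9 = 54)
O(j) = 270 (O(j) = 54*(5 + 0) = 54*5 = 270)
h(u, G) = 4*G (h(u, G) = G*(0 + 4) = G*4 = 4*G)
-96*h(O(2), -5) = -384*(-5) = -96*(-20) = 1920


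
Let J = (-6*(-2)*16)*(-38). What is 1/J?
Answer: -1/7296 ≈ -0.00013706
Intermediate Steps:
J = -7296 (J = (12*16)*(-38) = 192*(-38) = -7296)
1/J = 1/(-7296) = -1/7296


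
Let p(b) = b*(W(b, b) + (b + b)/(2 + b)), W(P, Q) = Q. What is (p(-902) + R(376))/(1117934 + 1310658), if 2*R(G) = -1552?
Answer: 91239749/273216600 ≈ 0.33395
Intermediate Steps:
R(G) = -776 (R(G) = (½)*(-1552) = -776)
p(b) = b*(b + 2*b/(2 + b)) (p(b) = b*(b + (b + b)/(2 + b)) = b*(b + (2*b)/(2 + b)) = b*(b + 2*b/(2 + b)))
(p(-902) + R(376))/(1117934 + 1310658) = ((-902)²*(4 - 902)/(2 - 902) - 776)/(1117934 + 1310658) = (813604*(-898)/(-900) - 776)/2428592 = (813604*(-1/900)*(-898) - 776)*(1/2428592) = (182654098/225 - 776)*(1/2428592) = (182479498/225)*(1/2428592) = 91239749/273216600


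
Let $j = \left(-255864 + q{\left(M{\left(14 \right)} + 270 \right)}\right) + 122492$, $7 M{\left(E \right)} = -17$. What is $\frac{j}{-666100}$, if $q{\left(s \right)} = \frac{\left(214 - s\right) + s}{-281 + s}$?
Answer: $\frac{6269233}{31306700} \approx 0.20025$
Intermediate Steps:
$M{\left(E \right)} = - \frac{17}{7}$ ($M{\left(E \right)} = \frac{1}{7} \left(-17\right) = - \frac{17}{7}$)
$q{\left(s \right)} = \frac{214}{-281 + s}$
$j = - \frac{6269233}{47}$ ($j = \left(-255864 + \frac{214}{-281 + \left(- \frac{17}{7} + 270\right)}\right) + 122492 = \left(-255864 + \frac{214}{-281 + \frac{1873}{7}}\right) + 122492 = \left(-255864 + \frac{214}{- \frac{94}{7}}\right) + 122492 = \left(-255864 + 214 \left(- \frac{7}{94}\right)\right) + 122492 = \left(-255864 - \frac{749}{47}\right) + 122492 = - \frac{12026357}{47} + 122492 = - \frac{6269233}{47} \approx -1.3339 \cdot 10^{5}$)
$\frac{j}{-666100} = - \frac{6269233}{47 \left(-666100\right)} = \left(- \frac{6269233}{47}\right) \left(- \frac{1}{666100}\right) = \frac{6269233}{31306700}$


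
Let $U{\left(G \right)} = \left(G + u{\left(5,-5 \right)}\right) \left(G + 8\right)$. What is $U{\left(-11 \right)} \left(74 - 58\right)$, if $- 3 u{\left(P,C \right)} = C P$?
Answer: $128$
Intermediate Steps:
$u{\left(P,C \right)} = - \frac{C P}{3}$
$U{\left(G \right)} = \left(8 + G\right) \left(\frac{25}{3} + G\right)$ ($U{\left(G \right)} = \left(G - \left(- \frac{5}{3}\right) 5\right) \left(G + 8\right) = \left(G + \frac{25}{3}\right) \left(8 + G\right) = \left(\frac{25}{3} + G\right) \left(8 + G\right) = \left(8 + G\right) \left(\frac{25}{3} + G\right)$)
$U{\left(-11 \right)} \left(74 - 58\right) = \left(\frac{200}{3} + \left(-11\right)^{2} + \frac{49}{3} \left(-11\right)\right) \left(74 - 58\right) = \left(\frac{200}{3} + 121 - \frac{539}{3}\right) 16 = 8 \cdot 16 = 128$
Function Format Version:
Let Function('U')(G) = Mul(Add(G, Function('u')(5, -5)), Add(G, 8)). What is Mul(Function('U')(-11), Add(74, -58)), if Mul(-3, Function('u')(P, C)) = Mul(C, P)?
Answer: 128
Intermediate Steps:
Function('u')(P, C) = Mul(Rational(-1, 3), C, P) (Function('u')(P, C) = Mul(Rational(-1, 3), Mul(C, P)) = Mul(Rational(-1, 3), C, P))
Function('U')(G) = Mul(Add(8, G), Add(Rational(25, 3), G)) (Function('U')(G) = Mul(Add(G, Mul(Rational(-1, 3), -5, 5)), Add(G, 8)) = Mul(Add(G, Rational(25, 3)), Add(8, G)) = Mul(Add(Rational(25, 3), G), Add(8, G)) = Mul(Add(8, G), Add(Rational(25, 3), G)))
Mul(Function('U')(-11), Add(74, -58)) = Mul(Add(Rational(200, 3), Pow(-11, 2), Mul(Rational(49, 3), -11)), Add(74, -58)) = Mul(Add(Rational(200, 3), 121, Rational(-539, 3)), 16) = Mul(8, 16) = 128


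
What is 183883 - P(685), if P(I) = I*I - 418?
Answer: -284924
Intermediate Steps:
P(I) = -418 + I² (P(I) = I² - 418 = -418 + I²)
183883 - P(685) = 183883 - (-418 + 685²) = 183883 - (-418 + 469225) = 183883 - 1*468807 = 183883 - 468807 = -284924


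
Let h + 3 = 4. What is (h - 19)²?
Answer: 324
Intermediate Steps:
h = 1 (h = -3 + 4 = 1)
(h - 19)² = (1 - 19)² = (-18)² = 324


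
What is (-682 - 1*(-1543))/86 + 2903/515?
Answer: 693073/44290 ≈ 15.649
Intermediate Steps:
(-682 - 1*(-1543))/86 + 2903/515 = (-682 + 1543)*(1/86) + 2903*(1/515) = 861*(1/86) + 2903/515 = 861/86 + 2903/515 = 693073/44290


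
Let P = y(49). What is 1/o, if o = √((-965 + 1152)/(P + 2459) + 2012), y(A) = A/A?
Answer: 2*√3044069805/4949707 ≈ 0.022293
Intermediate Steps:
y(A) = 1
P = 1
o = √3044069805/1230 (o = √((-965 + 1152)/(1 + 2459) + 2012) = √(187/2460 + 2012) = √(4949707/2460) = √3044069805/1230 ≈ 44.856)
1/o = 1/(√3044069805/1230) = 2*√3044069805/4949707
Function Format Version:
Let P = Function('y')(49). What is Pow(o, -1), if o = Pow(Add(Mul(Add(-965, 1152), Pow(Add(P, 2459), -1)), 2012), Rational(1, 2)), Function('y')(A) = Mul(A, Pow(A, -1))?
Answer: Mul(Rational(2, 4949707), Pow(3044069805, Rational(1, 2))) ≈ 0.022293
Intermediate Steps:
Function('y')(A) = 1
P = 1
o = Mul(Rational(1, 1230), Pow(3044069805, Rational(1, 2))) (o = Pow(Add(Mul(Add(-965, 1152), Pow(Add(1, 2459), -1)), 2012), Rational(1, 2)) = Pow(Add(Mul(187, Pow(2460, -1)), 2012), Rational(1, 2)) = Pow(Add(Mul(187, Rational(1, 2460)), 2012), Rational(1, 2)) = Pow(Add(Rational(187, 2460), 2012), Rational(1, 2)) = Pow(Rational(4949707, 2460), Rational(1, 2)) = Mul(Rational(1, 1230), Pow(3044069805, Rational(1, 2))) ≈ 44.856)
Pow(o, -1) = Pow(Mul(Rational(1, 1230), Pow(3044069805, Rational(1, 2))), -1) = Mul(Rational(2, 4949707), Pow(3044069805, Rational(1, 2)))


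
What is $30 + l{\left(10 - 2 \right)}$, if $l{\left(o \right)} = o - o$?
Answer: $30$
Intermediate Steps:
$l{\left(o \right)} = 0$
$30 + l{\left(10 - 2 \right)} = 30 + 0 = 30$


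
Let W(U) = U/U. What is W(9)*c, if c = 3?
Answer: 3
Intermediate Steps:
W(U) = 1
W(9)*c = 1*3 = 3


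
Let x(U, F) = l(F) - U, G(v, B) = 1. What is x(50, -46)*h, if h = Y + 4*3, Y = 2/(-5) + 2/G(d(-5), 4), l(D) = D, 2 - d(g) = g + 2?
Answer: -6528/5 ≈ -1305.6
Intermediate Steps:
d(g) = -g (d(g) = 2 - (g + 2) = 2 - (2 + g) = 2 + (-2 - g) = -g)
Y = 8/5 (Y = 2/(-5) + 2/1 = 2*(-⅕) + 2*1 = -⅖ + 2 = 8/5 ≈ 1.6000)
x(U, F) = F - U
h = 68/5 (h = 8/5 + 4*3 = 8/5 + 12 = 68/5 ≈ 13.600)
x(50, -46)*h = (-46 - 1*50)*(68/5) = (-46 - 50)*(68/5) = -96*68/5 = -6528/5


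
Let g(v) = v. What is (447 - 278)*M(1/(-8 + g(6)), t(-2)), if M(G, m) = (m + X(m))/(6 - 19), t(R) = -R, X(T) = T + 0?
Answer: -52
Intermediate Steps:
X(T) = T
M(G, m) = -2*m/13 (M(G, m) = (m + m)/(6 - 19) = (2*m)/(-13) = (2*m)*(-1/13) = -2*m/13)
(447 - 278)*M(1/(-8 + g(6)), t(-2)) = (447 - 278)*(-(-2)*(-2)/13) = 169*(-2/13*2) = 169*(-4/13) = -52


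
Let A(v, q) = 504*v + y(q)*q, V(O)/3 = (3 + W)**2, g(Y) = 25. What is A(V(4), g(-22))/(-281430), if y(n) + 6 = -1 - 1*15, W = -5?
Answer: -2749/140715 ≈ -0.019536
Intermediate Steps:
y(n) = -22 (y(n) = -6 + (-1 - 1*15) = -6 + (-1 - 15) = -6 - 16 = -22)
V(O) = 12 (V(O) = 3*(3 - 5)**2 = 3*(-2)**2 = 3*4 = 12)
A(v, q) = -22*q + 504*v (A(v, q) = 504*v - 22*q = -22*q + 504*v)
A(V(4), g(-22))/(-281430) = (-22*25 + 504*12)/(-281430) = (-550 + 6048)*(-1/281430) = 5498*(-1/281430) = -2749/140715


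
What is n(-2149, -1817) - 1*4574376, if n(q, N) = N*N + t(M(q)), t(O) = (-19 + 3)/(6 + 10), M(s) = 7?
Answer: -1272888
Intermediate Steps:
t(O) = -1 (t(O) = -16/16 = -16*1/16 = -1)
n(q, N) = -1 + N² (n(q, N) = N*N - 1 = N² - 1 = -1 + N²)
n(-2149, -1817) - 1*4574376 = (-1 + (-1817)²) - 1*4574376 = (-1 + 3301489) - 4574376 = 3301488 - 4574376 = -1272888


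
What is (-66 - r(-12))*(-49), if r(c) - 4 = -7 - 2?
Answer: 2989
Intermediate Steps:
r(c) = -5 (r(c) = 4 + (-7 - 2) = 4 - 9 = -5)
(-66 - r(-12))*(-49) = (-66 - 1*(-5))*(-49) = (-66 + 5)*(-49) = -61*(-49) = 2989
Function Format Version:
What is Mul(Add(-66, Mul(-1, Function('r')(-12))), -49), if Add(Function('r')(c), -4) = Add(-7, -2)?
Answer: 2989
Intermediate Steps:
Function('r')(c) = -5 (Function('r')(c) = Add(4, Add(-7, -2)) = Add(4, -9) = -5)
Mul(Add(-66, Mul(-1, Function('r')(-12))), -49) = Mul(Add(-66, Mul(-1, -5)), -49) = Mul(Add(-66, 5), -49) = Mul(-61, -49) = 2989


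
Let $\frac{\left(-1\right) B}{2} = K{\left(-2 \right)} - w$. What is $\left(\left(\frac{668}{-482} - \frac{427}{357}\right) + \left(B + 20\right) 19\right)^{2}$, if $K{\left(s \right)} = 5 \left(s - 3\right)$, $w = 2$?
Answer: $\frac{297542179846921}{151068681} \approx 1.9696 \cdot 10^{6}$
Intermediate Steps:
$K{\left(s \right)} = -15 + 5 s$ ($K{\left(s \right)} = 5 \left(-3 + s\right) = -15 + 5 s$)
$B = 54$ ($B = - 2 \left(\left(-15 + 5 \left(-2\right)\right) - 2\right) = - 2 \left(\left(-15 - 10\right) - 2\right) = - 2 \left(-25 - 2\right) = \left(-2\right) \left(-27\right) = 54$)
$\left(\left(\frac{668}{-482} - \frac{427}{357}\right) + \left(B + 20\right) 19\right)^{2} = \left(\left(\frac{668}{-482} - \frac{427}{357}\right) + \left(54 + 20\right) 19\right)^{2} = \left(\left(668 \left(- \frac{1}{482}\right) - \frac{61}{51}\right) + 74 \cdot 19\right)^{2} = \left(\left(- \frac{334}{241} - \frac{61}{51}\right) + 1406\right)^{2} = \left(- \frac{31735}{12291} + 1406\right)^{2} = \left(\frac{17249411}{12291}\right)^{2} = \frac{297542179846921}{151068681}$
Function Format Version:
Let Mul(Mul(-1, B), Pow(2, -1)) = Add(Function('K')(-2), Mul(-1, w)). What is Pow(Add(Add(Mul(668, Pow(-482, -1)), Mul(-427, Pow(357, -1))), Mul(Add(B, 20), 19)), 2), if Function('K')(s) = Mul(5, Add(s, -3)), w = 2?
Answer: Rational(297542179846921, 151068681) ≈ 1.9696e+6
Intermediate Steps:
Function('K')(s) = Add(-15, Mul(5, s)) (Function('K')(s) = Mul(5, Add(-3, s)) = Add(-15, Mul(5, s)))
B = 54 (B = Mul(-2, Add(Add(-15, Mul(5, -2)), Mul(-1, 2))) = Mul(-2, Add(Add(-15, -10), -2)) = Mul(-2, Add(-25, -2)) = Mul(-2, -27) = 54)
Pow(Add(Add(Mul(668, Pow(-482, -1)), Mul(-427, Pow(357, -1))), Mul(Add(B, 20), 19)), 2) = Pow(Add(Add(Mul(668, Pow(-482, -1)), Mul(-427, Pow(357, -1))), Mul(Add(54, 20), 19)), 2) = Pow(Add(Add(Mul(668, Rational(-1, 482)), Mul(-427, Rational(1, 357))), Mul(74, 19)), 2) = Pow(Add(Add(Rational(-334, 241), Rational(-61, 51)), 1406), 2) = Pow(Add(Rational(-31735, 12291), 1406), 2) = Pow(Rational(17249411, 12291), 2) = Rational(297542179846921, 151068681)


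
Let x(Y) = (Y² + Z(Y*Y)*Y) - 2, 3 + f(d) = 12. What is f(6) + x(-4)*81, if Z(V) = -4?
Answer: 2439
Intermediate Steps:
f(d) = 9 (f(d) = -3 + 12 = 9)
x(Y) = -2 + Y² - 4*Y (x(Y) = (Y² - 4*Y) - 2 = -2 + Y² - 4*Y)
f(6) + x(-4)*81 = 9 + (-2 + (-4)² - 4*(-4))*81 = 9 + (-2 + 16 + 16)*81 = 9 + 30*81 = 9 + 2430 = 2439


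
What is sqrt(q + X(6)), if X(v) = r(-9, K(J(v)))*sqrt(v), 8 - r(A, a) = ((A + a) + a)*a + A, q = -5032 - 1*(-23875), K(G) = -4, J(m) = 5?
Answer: sqrt(18843 - 51*sqrt(6)) ≈ 136.81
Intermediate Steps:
q = 18843 (q = -5032 + 23875 = 18843)
r(A, a) = 8 - A - a*(A + 2*a) (r(A, a) = 8 - (((A + a) + a)*a + A) = 8 - ((A + 2*a)*a + A) = 8 - (a*(A + 2*a) + A) = 8 - (A + a*(A + 2*a)) = 8 + (-A - a*(A + 2*a)) = 8 - A - a*(A + 2*a))
X(v) = -51*sqrt(v) (X(v) = (8 - 1*(-9) - 2*(-4)**2 - 1*(-9)*(-4))*sqrt(v) = (8 + 9 - 2*16 - 36)*sqrt(v) = (8 + 9 - 32 - 36)*sqrt(v) = -51*sqrt(v))
sqrt(q + X(6)) = sqrt(18843 - 51*sqrt(6))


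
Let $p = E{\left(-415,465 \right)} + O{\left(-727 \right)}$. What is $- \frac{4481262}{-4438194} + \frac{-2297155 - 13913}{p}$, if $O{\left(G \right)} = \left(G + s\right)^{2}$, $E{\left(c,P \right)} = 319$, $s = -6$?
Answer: $- \frac{326991909579}{99417024998} \approx -3.2891$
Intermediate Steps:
$O{\left(G \right)} = \left(-6 + G\right)^{2}$ ($O{\left(G \right)} = \left(G - 6\right)^{2} = \left(-6 + G\right)^{2}$)
$p = 537608$ ($p = 319 + \left(-6 - 727\right)^{2} = 319 + \left(-733\right)^{2} = 319 + 537289 = 537608$)
$- \frac{4481262}{-4438194} + \frac{-2297155 - 13913}{p} = - \frac{4481262}{-4438194} + \frac{-2297155 - 13913}{537608} = \left(-4481262\right) \left(- \frac{1}{4438194}\right) + \left(-2297155 - 13913\right) \frac{1}{537608} = \frac{746877}{739699} - \frac{577767}{134402} = - \frac{326991909579}{99417024998}$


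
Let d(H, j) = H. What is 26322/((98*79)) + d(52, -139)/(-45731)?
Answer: 85952057/25289243 ≈ 3.3988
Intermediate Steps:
26322/((98*79)) + d(52, -139)/(-45731) = 26322/((98*79)) + 52/(-45731) = 26322/7742 + 52*(-1/45731) = 26322*(1/7742) - 52/45731 = 13161/3871 - 52/45731 = 85952057/25289243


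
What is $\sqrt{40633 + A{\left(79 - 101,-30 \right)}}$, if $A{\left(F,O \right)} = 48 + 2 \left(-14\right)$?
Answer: $3 \sqrt{4517} \approx 201.63$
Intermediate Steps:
$A{\left(F,O \right)} = 20$ ($A{\left(F,O \right)} = 48 - 28 = 20$)
$\sqrt{40633 + A{\left(79 - 101,-30 \right)}} = \sqrt{40633 + 20} = \sqrt{40653} = 3 \sqrt{4517}$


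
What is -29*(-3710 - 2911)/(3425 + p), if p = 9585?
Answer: 192009/13010 ≈ 14.759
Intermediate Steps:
-29*(-3710 - 2911)/(3425 + p) = -29*(-3710 - 2911)/(3425 + 9585) = -(-192009)/13010 = -29*(-6621/13010) = 192009/13010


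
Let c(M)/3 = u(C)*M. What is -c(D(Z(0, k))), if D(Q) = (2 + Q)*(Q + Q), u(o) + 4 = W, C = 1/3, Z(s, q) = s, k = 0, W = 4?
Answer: 0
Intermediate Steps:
C = ⅓ ≈ 0.33333
u(o) = 0 (u(o) = -4 + 4 = 0)
D(Q) = 2*Q*(2 + Q) (D(Q) = (2 + Q)*(2*Q) = 2*Q*(2 + Q))
c(M) = 0 (c(M) = 3*(0*M) = 3*0 = 0)
-c(D(Z(0, k))) = -1*0 = 0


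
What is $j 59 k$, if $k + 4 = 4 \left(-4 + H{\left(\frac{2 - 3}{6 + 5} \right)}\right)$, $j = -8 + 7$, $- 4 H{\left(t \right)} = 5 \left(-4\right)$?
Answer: $0$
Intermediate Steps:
$H{\left(t \right)} = 5$ ($H{\left(t \right)} = - \frac{5 \left(-4\right)}{4} = \left(- \frac{1}{4}\right) \left(-20\right) = 5$)
$j = -1$
$k = 0$ ($k = -4 + 4 \left(-4 + 5\right) = -4 + 4 \cdot 1 = -4 + 4 = 0$)
$j 59 k = \left(-1\right) 59 \cdot 0 = \left(-59\right) 0 = 0$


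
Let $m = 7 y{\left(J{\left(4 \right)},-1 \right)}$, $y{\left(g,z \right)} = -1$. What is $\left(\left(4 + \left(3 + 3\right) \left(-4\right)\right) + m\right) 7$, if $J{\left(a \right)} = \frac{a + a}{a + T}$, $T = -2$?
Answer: $-189$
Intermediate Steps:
$J{\left(a \right)} = \frac{2 a}{-2 + a}$ ($J{\left(a \right)} = \frac{a + a}{a - 2} = \frac{2 a}{-2 + a}$)
$m = -7$ ($m = 7 \left(-1\right) = -7$)
$\left(\left(4 + \left(3 + 3\right) \left(-4\right)\right) + m\right) 7 = \left(\left(4 + \left(3 + 3\right) \left(-4\right)\right) - 7\right) 7 = \left(\left(4 + 6 \left(-4\right)\right) - 7\right) 7 = \left(\left(4 - 24\right) - 7\right) 7 = \left(-20 - 7\right) 7 = \left(-27\right) 7 = -189$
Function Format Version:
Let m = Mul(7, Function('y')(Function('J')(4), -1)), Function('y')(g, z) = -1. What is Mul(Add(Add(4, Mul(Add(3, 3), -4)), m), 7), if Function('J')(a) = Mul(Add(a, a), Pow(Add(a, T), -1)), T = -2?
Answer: -189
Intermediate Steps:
Function('J')(a) = Mul(2, a, Pow(Add(-2, a), -1)) (Function('J')(a) = Mul(Add(a, a), Pow(Add(a, -2), -1)) = Mul(Mul(2, a), Pow(Add(-2, a), -1)) = Mul(2, a, Pow(Add(-2, a), -1)))
m = -7 (m = Mul(7, -1) = -7)
Mul(Add(Add(4, Mul(Add(3, 3), -4)), m), 7) = Mul(Add(Add(4, Mul(Add(3, 3), -4)), -7), 7) = Mul(Add(Add(4, Mul(6, -4)), -7), 7) = Mul(Add(Add(4, -24), -7), 7) = Mul(Add(-20, -7), 7) = Mul(-27, 7) = -189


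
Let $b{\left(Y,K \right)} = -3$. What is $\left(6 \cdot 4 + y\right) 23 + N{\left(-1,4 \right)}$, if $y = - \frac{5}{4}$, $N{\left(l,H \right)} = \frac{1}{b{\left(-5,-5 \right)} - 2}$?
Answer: $\frac{10461}{20} \approx 523.05$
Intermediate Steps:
$N{\left(l,H \right)} = - \frac{1}{5}$ ($N{\left(l,H \right)} = \frac{1}{-3 - 2} = \frac{1}{-5} = - \frac{1}{5}$)
$y = - \frac{5}{4}$ ($y = \left(-5\right) \frac{1}{4} = - \frac{5}{4} \approx -1.25$)
$\left(6 \cdot 4 + y\right) 23 + N{\left(-1,4 \right)} = \left(6 \cdot 4 - \frac{5}{4}\right) 23 - \frac{1}{5} = \left(24 - \frac{5}{4}\right) 23 - \frac{1}{5} = \frac{91}{4} \cdot 23 - \frac{1}{5} = \frac{2093}{4} - \frac{1}{5} = \frac{10461}{20}$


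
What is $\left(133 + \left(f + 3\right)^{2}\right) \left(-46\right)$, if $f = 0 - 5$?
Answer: $-6302$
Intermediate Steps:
$f = -5$
$\left(133 + \left(f + 3\right)^{2}\right) \left(-46\right) = \left(133 + \left(-5 + 3\right)^{2}\right) \left(-46\right) = \left(133 + \left(-2\right)^{2}\right) \left(-46\right) = \left(133 + 4\right) \left(-46\right) = 137 \left(-46\right) = -6302$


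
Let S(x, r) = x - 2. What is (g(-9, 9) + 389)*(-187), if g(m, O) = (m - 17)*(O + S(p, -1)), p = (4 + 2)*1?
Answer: -9537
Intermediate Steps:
p = 6 (p = 6*1 = 6)
S(x, r) = -2 + x
g(m, O) = (-17 + m)*(4 + O) (g(m, O) = (m - 17)*(O + (-2 + 6)) = (-17 + m)*(O + 4) = (-17 + m)*(4 + O))
(g(-9, 9) + 389)*(-187) = ((-68 - 17*9 + 4*(-9) + 9*(-9)) + 389)*(-187) = ((-68 - 153 - 36 - 81) + 389)*(-187) = (-338 + 389)*(-187) = 51*(-187) = -9537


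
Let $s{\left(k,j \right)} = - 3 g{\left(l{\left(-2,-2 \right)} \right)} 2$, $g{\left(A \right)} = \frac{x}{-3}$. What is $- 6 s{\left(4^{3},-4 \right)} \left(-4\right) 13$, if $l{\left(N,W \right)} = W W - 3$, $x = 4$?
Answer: $2496$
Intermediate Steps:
$l{\left(N,W \right)} = -3 + W^{2}$ ($l{\left(N,W \right)} = W^{2} - 3 = -3 + W^{2}$)
$g{\left(A \right)} = - \frac{4}{3}$ ($g{\left(A \right)} = \frac{4}{-3} = 4 \left(- \frac{1}{3}\right) = - \frac{4}{3}$)
$s{\left(k,j \right)} = 8$ ($s{\left(k,j \right)} = \left(-3\right) \left(- \frac{4}{3}\right) 2 = 4 \cdot 2 = 8$)
$- 6 s{\left(4^{3},-4 \right)} \left(-4\right) 13 = \left(-6\right) 8 \left(-4\right) 13 = \left(-48\right) \left(-4\right) 13 = 192 \cdot 13 = 2496$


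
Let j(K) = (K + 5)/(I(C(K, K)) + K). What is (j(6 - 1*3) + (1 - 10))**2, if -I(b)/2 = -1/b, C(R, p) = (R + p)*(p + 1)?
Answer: 56169/1369 ≈ 41.029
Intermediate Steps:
C(R, p) = (1 + p)*(R + p) (C(R, p) = (R + p)*(1 + p) = (1 + p)*(R + p))
I(b) = 2/b (I(b) = -(-2)/b = 2/b)
j(K) = (5 + K)/(K + 2/(2*K + 2*K**2)) (j(K) = (K + 5)/(2/(K + K + K**2 + K*K) + K) = (5 + K)/(2/(K + K + K**2 + K**2) + K) = (5 + K)/(2/(2*K + 2*K**2) + K) = (5 + K)/(K + 2/(2*K + 2*K**2)))
(j(6 - 1*3) + (1 - 10))**2 = ((6 - 1*3)*(1 + (6 - 1*3))*(5 + (6 - 1*3))/(1 + (6 - 1*3)**2*(1 + (6 - 1*3))) + (1 - 10))**2 = ((6 - 3)*(1 + (6 - 3))*(5 + (6 - 3))/(1 + (6 - 3)**2*(1 + (6 - 3))) - 9)**2 = (3*(1 + 3)*(5 + 3)/(1 + 3**2*(1 + 3)) - 9)**2 = (3*4*8/(1 + 9*4) - 9)**2 = (3*4*8/(1 + 36) - 9)**2 = (3*4*8/37 - 9)**2 = (3*(1/37)*4*8 - 9)**2 = (96/37 - 9)**2 = (-237/37)**2 = 56169/1369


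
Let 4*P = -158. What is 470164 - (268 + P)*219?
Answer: 840245/2 ≈ 4.2012e+5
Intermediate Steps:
P = -79/2 (P = (¼)*(-158) = -79/2 ≈ -39.500)
470164 - (268 + P)*219 = 470164 - (268 - 79/2)*219 = 470164 - 457*219/2 = 470164 - 1*100083/2 = 470164 - 100083/2 = 840245/2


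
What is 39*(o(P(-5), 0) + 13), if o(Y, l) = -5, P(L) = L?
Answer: 312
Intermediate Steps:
39*(o(P(-5), 0) + 13) = 39*(-5 + 13) = 39*8 = 312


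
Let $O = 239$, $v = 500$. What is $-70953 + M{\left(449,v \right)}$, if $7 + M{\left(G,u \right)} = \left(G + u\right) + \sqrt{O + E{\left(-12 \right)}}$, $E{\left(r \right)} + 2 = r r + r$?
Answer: $-70011 + 3 \sqrt{41} \approx -69992.0$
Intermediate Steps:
$E{\left(r \right)} = -2 + r + r^{2}$ ($E{\left(r \right)} = -2 + \left(r r + r\right) = -2 + \left(r^{2} + r\right) = -2 + \left(r + r^{2}\right) = -2 + r + r^{2}$)
$M{\left(G,u \right)} = -7 + G + u + 3 \sqrt{41}$ ($M{\left(G,u \right)} = -7 + \left(\left(G + u\right) + \sqrt{239 - \left(14 - 144\right)}\right) = -7 + \left(\left(G + u\right) + \sqrt{239 - -130}\right) = -7 + \left(\left(G + u\right) + \sqrt{239 + 130}\right) = -7 + \left(\left(G + u\right) + \sqrt{369}\right) = -7 + \left(\left(G + u\right) + 3 \sqrt{41}\right) = -7 + \left(G + u + 3 \sqrt{41}\right) = -7 + G + u + 3 \sqrt{41}$)
$-70953 + M{\left(449,v \right)} = -70953 + \left(-7 + 449 + 500 + 3 \sqrt{41}\right) = -70953 + \left(942 + 3 \sqrt{41}\right) = -70011 + 3 \sqrt{41}$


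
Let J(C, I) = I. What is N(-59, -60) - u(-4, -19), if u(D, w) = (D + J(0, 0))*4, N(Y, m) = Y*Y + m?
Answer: 3437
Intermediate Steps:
N(Y, m) = m + Y² (N(Y, m) = Y² + m = m + Y²)
u(D, w) = 4*D (u(D, w) = (D + 0)*4 = D*4 = 4*D)
N(-59, -60) - u(-4, -19) = (-60 + (-59)²) - 4*(-4) = (-60 + 3481) - 1*(-16) = 3421 + 16 = 3437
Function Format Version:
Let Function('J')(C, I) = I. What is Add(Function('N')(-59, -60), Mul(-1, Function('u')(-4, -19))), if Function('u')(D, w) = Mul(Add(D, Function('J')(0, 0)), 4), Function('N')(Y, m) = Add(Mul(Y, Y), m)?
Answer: 3437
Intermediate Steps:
Function('N')(Y, m) = Add(m, Pow(Y, 2)) (Function('N')(Y, m) = Add(Pow(Y, 2), m) = Add(m, Pow(Y, 2)))
Function('u')(D, w) = Mul(4, D) (Function('u')(D, w) = Mul(Add(D, 0), 4) = Mul(D, 4) = Mul(4, D))
Add(Function('N')(-59, -60), Mul(-1, Function('u')(-4, -19))) = Add(Add(-60, Pow(-59, 2)), Mul(-1, Mul(4, -4))) = Add(Add(-60, 3481), Mul(-1, -16)) = Add(3421, 16) = 3437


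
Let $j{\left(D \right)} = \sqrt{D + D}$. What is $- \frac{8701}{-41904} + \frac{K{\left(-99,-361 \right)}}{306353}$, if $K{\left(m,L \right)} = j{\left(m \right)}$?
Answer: $\frac{8701}{41904} + \frac{3 i \sqrt{22}}{306353} \approx 0.20764 + 4.5931 \cdot 10^{-5} i$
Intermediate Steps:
$j{\left(D \right)} = \sqrt{2} \sqrt{D}$ ($j{\left(D \right)} = \sqrt{2 D} = \sqrt{2} \sqrt{D}$)
$K{\left(m,L \right)} = \sqrt{2} \sqrt{m}$
$- \frac{8701}{-41904} + \frac{K{\left(-99,-361 \right)}}{306353} = - \frac{8701}{-41904} + \frac{\sqrt{2} \sqrt{-99}}{306353} = \left(-8701\right) \left(- \frac{1}{41904}\right) + \sqrt{2} \cdot 3 i \sqrt{11} \cdot \frac{1}{306353} = \frac{8701}{41904} + 3 i \sqrt{22} \cdot \frac{1}{306353} = \frac{8701}{41904} + \frac{3 i \sqrt{22}}{306353}$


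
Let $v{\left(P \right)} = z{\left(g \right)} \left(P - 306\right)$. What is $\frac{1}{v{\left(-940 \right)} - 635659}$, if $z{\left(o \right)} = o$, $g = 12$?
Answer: $- \frac{1}{650611} \approx -1.537 \cdot 10^{-6}$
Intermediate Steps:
$v{\left(P \right)} = -3672 + 12 P$ ($v{\left(P \right)} = 12 \left(P - 306\right) = 12 \left(-306 + P\right) = -3672 + 12 P$)
$\frac{1}{v{\left(-940 \right)} - 635659} = \frac{1}{\left(-3672 + 12 \left(-940\right)\right) - 635659} = \frac{1}{\left(-3672 - 11280\right) - 635659} = \frac{1}{-14952 - 635659} = \frac{1}{-650611} = - \frac{1}{650611}$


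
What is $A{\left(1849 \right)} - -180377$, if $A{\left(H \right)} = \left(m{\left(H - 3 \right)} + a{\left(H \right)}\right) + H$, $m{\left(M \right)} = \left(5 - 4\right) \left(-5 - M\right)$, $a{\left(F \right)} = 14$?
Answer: $180389$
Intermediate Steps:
$m{\left(M \right)} = -5 - M$ ($m{\left(M \right)} = 1 \left(-5 - M\right) = -5 - M$)
$A{\left(H \right)} = 12$ ($A{\left(H \right)} = \left(\left(-5 - \left(H - 3\right)\right) + 14\right) + H = \left(\left(-5 - \left(-3 + H\right)\right) + 14\right) + H = \left(\left(-2 - H\right) + 14\right) + H = \left(12 - H\right) + H = 12$)
$A{\left(1849 \right)} - -180377 = 12 - -180377 = 12 + 180377 = 180389$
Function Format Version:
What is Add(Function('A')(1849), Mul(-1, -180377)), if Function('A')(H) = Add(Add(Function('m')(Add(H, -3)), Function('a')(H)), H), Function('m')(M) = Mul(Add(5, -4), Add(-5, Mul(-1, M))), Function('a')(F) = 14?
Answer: 180389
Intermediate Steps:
Function('m')(M) = Add(-5, Mul(-1, M)) (Function('m')(M) = Mul(1, Add(-5, Mul(-1, M))) = Add(-5, Mul(-1, M)))
Function('A')(H) = 12 (Function('A')(H) = Add(Add(Add(-5, Mul(-1, Add(H, -3))), 14), H) = Add(Add(Add(-5, Mul(-1, Add(-3, H))), 14), H) = Add(Add(Add(-5, Add(3, Mul(-1, H))), 14), H) = Add(Add(Add(-2, Mul(-1, H)), 14), H) = Add(Add(12, Mul(-1, H)), H) = 12)
Add(Function('A')(1849), Mul(-1, -180377)) = Add(12, Mul(-1, -180377)) = Add(12, 180377) = 180389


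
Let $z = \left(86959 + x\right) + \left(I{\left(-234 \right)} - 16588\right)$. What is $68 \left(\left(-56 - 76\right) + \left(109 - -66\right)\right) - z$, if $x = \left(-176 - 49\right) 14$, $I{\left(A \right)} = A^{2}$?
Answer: $-119053$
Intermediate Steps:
$x = -3150$ ($x = \left(-225\right) 14 = -3150$)
$z = 121977$ ($z = \left(86959 - 3150\right) - \left(16588 - \left(-234\right)^{2}\right) = 83809 + \left(54756 - 16588\right) = 83809 + 38168 = 121977$)
$68 \left(\left(-56 - 76\right) + \left(109 - -66\right)\right) - z = 68 \left(\left(-56 - 76\right) + \left(109 - -66\right)\right) - 121977 = 68 \left(-132 + \left(109 + 66\right)\right) - 121977 = 68 \left(-132 + 175\right) - 121977 = 68 \cdot 43 - 121977 = 2924 - 121977 = -119053$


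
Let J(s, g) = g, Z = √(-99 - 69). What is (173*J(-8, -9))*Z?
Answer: -3114*I*√42 ≈ -20181.0*I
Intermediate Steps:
Z = 2*I*√42 (Z = √(-168) = 2*I*√42 ≈ 12.961*I)
(173*J(-8, -9))*Z = (173*(-9))*(2*I*√42) = -3114*I*√42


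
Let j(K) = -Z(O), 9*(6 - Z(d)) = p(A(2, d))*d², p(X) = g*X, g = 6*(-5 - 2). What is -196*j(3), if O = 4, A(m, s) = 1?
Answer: 47432/3 ≈ 15811.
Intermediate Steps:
g = -42 (g = 6*(-7) = -42)
p(X) = -42*X
Z(d) = 6 + 14*d²/3 (Z(d) = 6 - (-42*1)*d²/9 = 6 - (-14)*d²/3 = 6 + 14*d²/3)
j(K) = -242/3 (j(K) = -(6 + (14/3)*4²) = -(6 + (14/3)*16) = -(6 + 224/3) = -1*242/3 = -242/3)
-196*j(3) = -196*(-242/3) = 47432/3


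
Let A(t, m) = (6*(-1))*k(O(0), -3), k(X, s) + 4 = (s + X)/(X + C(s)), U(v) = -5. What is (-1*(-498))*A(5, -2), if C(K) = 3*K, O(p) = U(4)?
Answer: 71712/7 ≈ 10245.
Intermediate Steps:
O(p) = -5
k(X, s) = -4 + (X + s)/(X + 3*s) (k(X, s) = -4 + (s + X)/(X + 3*s) = -4 + (X + s)/(X + 3*s))
A(t, m) = 144/7 (A(t, m) = (6*(-1))*((-11*(-3) - 3*(-5))/(-5 + 3*(-3))) = -6*(33 + 15)/(-5 - 9) = -6*48/(-14) = -(-3)*48/7 = -6*(-24/7) = 144/7)
(-1*(-498))*A(5, -2) = -1*(-498)*(144/7) = 498*(144/7) = 71712/7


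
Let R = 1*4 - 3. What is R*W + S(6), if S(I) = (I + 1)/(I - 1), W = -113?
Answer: -558/5 ≈ -111.60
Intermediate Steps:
R = 1 (R = 4 - 3 = 1)
S(I) = (1 + I)/(-1 + I)
R*W + S(6) = 1*(-113) + (1 + 6)/(-1 + 6) = -113 + 7/5 = -558/5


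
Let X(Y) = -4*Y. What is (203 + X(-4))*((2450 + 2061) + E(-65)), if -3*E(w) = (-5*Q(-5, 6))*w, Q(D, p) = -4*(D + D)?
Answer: 38909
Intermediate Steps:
Q(D, p) = -8*D
E(w) = 200*w/3 (E(w) = -(-(-40)*(-5))*w/3 = -(-5*40)*w/3 = -(-200)*w/3 = 200*w/3)
(203 + X(-4))*((2450 + 2061) + E(-65)) = (203 - 4*(-4))*((2450 + 2061) + (200/3)*(-65)) = (203 + 16)*(4511 - 13000/3) = 219*(533/3) = 38909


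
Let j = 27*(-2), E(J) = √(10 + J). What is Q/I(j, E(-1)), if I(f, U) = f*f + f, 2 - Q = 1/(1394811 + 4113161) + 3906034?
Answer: -21514314887105/15763815864 ≈ -1364.8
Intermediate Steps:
j = -54
Q = -21514314887105/5507972 (Q = 2 - (1/(1394811 + 4113161) + 3906034) = 2 - (1/5507972 + 3906034) = 2 - 1*21514325903049/5507972 = 2 - 21514325903049/5507972 = -21514314887105/5507972 ≈ -3.9060e+6)
I(f, U) = f + f² (I(f, U) = f² + f = f + f²)
Q/I(j, E(-1)) = -21514314887105*(-1/(54*(1 - 54)))/5507972 = -21514314887105/(5507972*((-54*(-53)))) = -21514314887105/5507972/2862 = -21514314887105/5507972*1/2862 = -21514314887105/15763815864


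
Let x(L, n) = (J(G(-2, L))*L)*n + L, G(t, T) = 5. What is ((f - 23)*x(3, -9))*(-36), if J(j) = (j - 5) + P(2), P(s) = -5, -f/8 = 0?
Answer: 114264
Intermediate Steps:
f = 0 (f = -8*0 = 0)
J(j) = -10 + j (J(j) = (j - 5) - 5 = (-5 + j) - 5 = -10 + j)
x(L, n) = L - 5*L*n (x(L, n) = ((-10 + 5)*L)*n + L = (-5*L)*n + L = -5*L*n + L = L - 5*L*n)
((f - 23)*x(3, -9))*(-36) = ((0 - 23)*(3*(1 - 5*(-9))))*(-36) = -69*(1 + 45)*(-36) = -69*46*(-36) = -23*138*(-36) = -3174*(-36) = 114264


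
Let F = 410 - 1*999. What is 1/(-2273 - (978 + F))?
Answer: -1/2662 ≈ -0.00037566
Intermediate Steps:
F = -589 (F = 410 - 999 = -589)
1/(-2273 - (978 + F)) = 1/(-2273 - (978 - 589)) = 1/(-2273 - 1*389) = 1/(-2273 - 389) = 1/(-2662) = -1/2662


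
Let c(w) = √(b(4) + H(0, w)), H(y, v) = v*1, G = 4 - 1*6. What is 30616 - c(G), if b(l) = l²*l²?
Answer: 30616 - √254 ≈ 30600.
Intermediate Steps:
G = -2 (G = 4 - 6 = -2)
H(y, v) = v
b(l) = l⁴
c(w) = √(256 + w) (c(w) = √(4⁴ + w) = √(256 + w))
30616 - c(G) = 30616 - √(256 - 2) = 30616 - √254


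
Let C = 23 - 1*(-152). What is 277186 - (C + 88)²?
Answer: 208017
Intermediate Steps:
C = 175 (C = 23 + 152 = 175)
277186 - (C + 88)² = 277186 - (175 + 88)² = 277186 - 1*263² = 277186 - 1*69169 = 277186 - 69169 = 208017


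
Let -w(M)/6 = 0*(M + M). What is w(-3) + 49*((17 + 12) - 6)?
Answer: 1127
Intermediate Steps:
w(M) = 0 (w(M) = -0*(M + M) = -0*2*M = -6*0 = 0)
w(-3) + 49*((17 + 12) - 6) = 0 + 49*((17 + 12) - 6) = 0 + 49*(29 - 6) = 0 + 49*23 = 0 + 1127 = 1127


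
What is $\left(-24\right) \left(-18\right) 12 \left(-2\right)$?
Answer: $-10368$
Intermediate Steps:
$\left(-24\right) \left(-18\right) 12 \left(-2\right) = 432 \left(-24\right) = -10368$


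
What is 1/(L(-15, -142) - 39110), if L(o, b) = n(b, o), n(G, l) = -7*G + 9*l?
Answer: -1/38251 ≈ -2.6143e-5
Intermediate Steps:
L(o, b) = -7*b + 9*o
1/(L(-15, -142) - 39110) = 1/((-7*(-142) + 9*(-15)) - 39110) = 1/((994 - 135) - 39110) = 1/(859 - 39110) = 1/(-38251) = -1/38251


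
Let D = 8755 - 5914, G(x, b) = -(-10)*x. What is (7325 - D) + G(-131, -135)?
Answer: 3174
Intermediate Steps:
G(x, b) = 10*x
D = 2841
(7325 - D) + G(-131, -135) = (7325 - 1*2841) + 10*(-131) = (7325 - 2841) - 1310 = 4484 - 1310 = 3174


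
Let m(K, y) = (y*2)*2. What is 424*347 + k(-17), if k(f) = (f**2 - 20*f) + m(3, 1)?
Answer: 147761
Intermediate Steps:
m(K, y) = 4*y (m(K, y) = (2*y)*2 = 4*y)
k(f) = 4 + f**2 - 20*f (k(f) = (f**2 - 20*f) + 4*1 = (f**2 - 20*f) + 4 = 4 + f**2 - 20*f)
424*347 + k(-17) = 424*347 + (4 + (-17)**2 - 20*(-17)) = 147128 + (4 + 289 + 340) = 147128 + 633 = 147761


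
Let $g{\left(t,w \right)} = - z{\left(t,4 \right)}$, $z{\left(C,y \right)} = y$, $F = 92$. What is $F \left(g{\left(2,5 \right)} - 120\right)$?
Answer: $-11408$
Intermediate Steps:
$g{\left(t,w \right)} = -4$ ($g{\left(t,w \right)} = \left(-1\right) 4 = -4$)
$F \left(g{\left(2,5 \right)} - 120\right) = 92 \left(-4 - 120\right) = 92 \left(-124\right) = -11408$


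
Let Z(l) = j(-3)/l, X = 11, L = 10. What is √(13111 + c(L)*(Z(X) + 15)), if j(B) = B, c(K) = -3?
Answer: √1581085/11 ≈ 114.31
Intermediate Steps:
Z(l) = -3/l
√(13111 + c(L)*(Z(X) + 15)) = √(13111 - 3*(-3/11 + 15)) = √(13111 - 3*162/11) = √(13111 - 486/11) = √(143735/11) = √1581085/11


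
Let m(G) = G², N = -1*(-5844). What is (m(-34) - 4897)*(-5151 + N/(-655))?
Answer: 12643641009/655 ≈ 1.9303e+7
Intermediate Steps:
N = 5844
(m(-34) - 4897)*(-5151 + N/(-655)) = ((-34)² - 4897)*(-5151 + 5844/(-655)) = (1156 - 4897)*(-5151 + 5844*(-1/655)) = -3741*(-5151 - 5844/655) = -3741*(-3379749/655) = 12643641009/655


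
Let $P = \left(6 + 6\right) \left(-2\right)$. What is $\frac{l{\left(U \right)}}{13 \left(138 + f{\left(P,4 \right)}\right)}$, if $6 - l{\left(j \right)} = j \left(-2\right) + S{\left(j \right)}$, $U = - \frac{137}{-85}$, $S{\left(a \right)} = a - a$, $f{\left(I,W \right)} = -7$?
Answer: $\frac{784}{144755} \approx 0.0054161$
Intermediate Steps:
$P = -24$ ($P = 12 \left(-2\right) = -24$)
$S{\left(a \right)} = 0$
$U = \frac{137}{85}$ ($U = \left(-137\right) \left(- \frac{1}{85}\right) = \frac{137}{85} \approx 1.6118$)
$l{\left(j \right)} = 6 + 2 j$ ($l{\left(j \right)} = 6 - \left(j \left(-2\right) + 0\right) = 6 - \left(- 2 j + 0\right) = 6 - - 2 j = 6 + 2 j$)
$\frac{l{\left(U \right)}}{13 \left(138 + f{\left(P,4 \right)}\right)} = \frac{6 + 2 \cdot \frac{137}{85}}{13 \left(138 - 7\right)} = \frac{6 + \frac{274}{85}}{13 \cdot 131} = \frac{784}{85 \cdot 1703} = \frac{784}{85} \cdot \frac{1}{1703} = \frac{784}{144755}$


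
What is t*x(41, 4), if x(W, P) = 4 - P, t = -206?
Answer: 0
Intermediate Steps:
t*x(41, 4) = -206*(4 - 1*4) = -206*(4 - 4) = -206*0 = 0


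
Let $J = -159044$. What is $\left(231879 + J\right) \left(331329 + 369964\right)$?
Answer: $51078675655$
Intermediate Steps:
$\left(231879 + J\right) \left(331329 + 369964\right) = \left(231879 - 159044\right) \left(331329 + 369964\right) = 72835 \cdot 701293 = 51078675655$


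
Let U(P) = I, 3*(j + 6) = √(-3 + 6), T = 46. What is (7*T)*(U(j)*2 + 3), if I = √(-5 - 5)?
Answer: 966 + 644*I*√10 ≈ 966.0 + 2036.5*I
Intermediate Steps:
I = I*√10 (I = √(-10) = I*√10 ≈ 3.1623*I)
j = -6 + √3/3 (j = -6 + √(-3 + 6)/3 = -6 + √3/3 ≈ -5.4227)
U(P) = I*√10
(7*T)*(U(j)*2 + 3) = (7*46)*((I*√10)*2 + 3) = 322*(2*I*√10 + 3) = 322*(3 + 2*I*√10) = 966 + 644*I*√10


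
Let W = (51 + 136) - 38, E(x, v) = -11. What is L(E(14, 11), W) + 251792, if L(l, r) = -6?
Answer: 251786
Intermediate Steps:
W = 149 (W = 187 - 38 = 149)
L(E(14, 11), W) + 251792 = -6 + 251792 = 251786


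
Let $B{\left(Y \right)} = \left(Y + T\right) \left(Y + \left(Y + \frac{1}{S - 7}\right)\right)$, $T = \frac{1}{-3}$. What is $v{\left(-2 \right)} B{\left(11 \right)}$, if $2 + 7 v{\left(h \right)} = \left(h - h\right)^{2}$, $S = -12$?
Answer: $- \frac{8896}{133} \approx -66.887$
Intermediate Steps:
$v{\left(h \right)} = - \frac{2}{7}$ ($v{\left(h \right)} = - \frac{2}{7} + \frac{\left(h - h\right)^{2}}{7} = - \frac{2}{7} + \frac{0^{2}}{7} = - \frac{2}{7} + \frac{1}{7} \cdot 0 = - \frac{2}{7} + 0 = - \frac{2}{7}$)
$T = - \frac{1}{3} \approx -0.33333$
$B{\left(Y \right)} = \left(- \frac{1}{3} + Y\right) \left(- \frac{1}{19} + 2 Y\right)$ ($B{\left(Y \right)} = \left(Y - \frac{1}{3}\right) \left(Y + \left(Y + \frac{1}{-12 - 7}\right)\right) = \left(- \frac{1}{3} + Y\right) \left(Y + \left(Y + \frac{1}{-19}\right)\right) = \left(- \frac{1}{3} + Y\right) \left(Y + \left(Y - \frac{1}{19}\right)\right) = \left(- \frac{1}{3} + Y\right) \left(Y + \left(- \frac{1}{19} + Y\right)\right) = \left(- \frac{1}{3} + Y\right) \left(- \frac{1}{19} + 2 Y\right)$)
$v{\left(-2 \right)} B{\left(11 \right)} = - \frac{2 \left(\frac{1}{57} + 2 \cdot 11^{2} - \frac{451}{57}\right)}{7} = - \frac{2 \left(\frac{1}{57} + 2 \cdot 121 - \frac{451}{57}\right)}{7} = - \frac{2 \left(\frac{1}{57} + 242 - \frac{451}{57}\right)}{7} = \left(- \frac{2}{7}\right) \frac{4448}{19} = - \frac{8896}{133}$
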